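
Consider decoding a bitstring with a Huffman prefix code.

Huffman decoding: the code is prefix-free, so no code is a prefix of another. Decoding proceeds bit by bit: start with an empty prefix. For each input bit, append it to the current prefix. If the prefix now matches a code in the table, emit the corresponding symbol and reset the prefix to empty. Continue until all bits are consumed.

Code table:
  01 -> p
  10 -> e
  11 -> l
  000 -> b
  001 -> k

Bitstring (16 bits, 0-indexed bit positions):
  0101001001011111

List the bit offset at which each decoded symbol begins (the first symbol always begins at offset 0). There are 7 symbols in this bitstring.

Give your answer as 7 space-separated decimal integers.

Answer: 0 2 4 7 10 12 14

Derivation:
Bit 0: prefix='0' (no match yet)
Bit 1: prefix='01' -> emit 'p', reset
Bit 2: prefix='0' (no match yet)
Bit 3: prefix='01' -> emit 'p', reset
Bit 4: prefix='0' (no match yet)
Bit 5: prefix='00' (no match yet)
Bit 6: prefix='001' -> emit 'k', reset
Bit 7: prefix='0' (no match yet)
Bit 8: prefix='00' (no match yet)
Bit 9: prefix='001' -> emit 'k', reset
Bit 10: prefix='0' (no match yet)
Bit 11: prefix='01' -> emit 'p', reset
Bit 12: prefix='1' (no match yet)
Bit 13: prefix='11' -> emit 'l', reset
Bit 14: prefix='1' (no match yet)
Bit 15: prefix='11' -> emit 'l', reset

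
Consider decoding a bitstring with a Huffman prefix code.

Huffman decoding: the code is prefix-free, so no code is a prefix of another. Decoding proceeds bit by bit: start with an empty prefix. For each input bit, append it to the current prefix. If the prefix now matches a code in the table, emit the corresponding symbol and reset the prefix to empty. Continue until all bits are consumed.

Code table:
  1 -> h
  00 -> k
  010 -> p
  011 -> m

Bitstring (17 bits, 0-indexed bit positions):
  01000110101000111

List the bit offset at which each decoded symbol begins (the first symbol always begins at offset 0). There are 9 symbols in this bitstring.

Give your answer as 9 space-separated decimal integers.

Bit 0: prefix='0' (no match yet)
Bit 1: prefix='01' (no match yet)
Bit 2: prefix='010' -> emit 'p', reset
Bit 3: prefix='0' (no match yet)
Bit 4: prefix='00' -> emit 'k', reset
Bit 5: prefix='1' -> emit 'h', reset
Bit 6: prefix='1' -> emit 'h', reset
Bit 7: prefix='0' (no match yet)
Bit 8: prefix='01' (no match yet)
Bit 9: prefix='010' -> emit 'p', reset
Bit 10: prefix='1' -> emit 'h', reset
Bit 11: prefix='0' (no match yet)
Bit 12: prefix='00' -> emit 'k', reset
Bit 13: prefix='0' (no match yet)
Bit 14: prefix='01' (no match yet)
Bit 15: prefix='011' -> emit 'm', reset
Bit 16: prefix='1' -> emit 'h', reset

Answer: 0 3 5 6 7 10 11 13 16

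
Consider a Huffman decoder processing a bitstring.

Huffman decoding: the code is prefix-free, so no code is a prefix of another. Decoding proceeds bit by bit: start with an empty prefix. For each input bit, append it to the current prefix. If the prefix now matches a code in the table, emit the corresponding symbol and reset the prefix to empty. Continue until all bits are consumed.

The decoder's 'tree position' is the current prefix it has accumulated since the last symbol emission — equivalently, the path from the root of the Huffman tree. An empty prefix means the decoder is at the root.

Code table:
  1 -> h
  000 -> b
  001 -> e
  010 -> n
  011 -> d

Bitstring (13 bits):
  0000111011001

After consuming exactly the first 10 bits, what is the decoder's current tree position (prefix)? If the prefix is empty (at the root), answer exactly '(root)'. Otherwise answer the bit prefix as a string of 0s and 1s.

Answer: (root)

Derivation:
Bit 0: prefix='0' (no match yet)
Bit 1: prefix='00' (no match yet)
Bit 2: prefix='000' -> emit 'b', reset
Bit 3: prefix='0' (no match yet)
Bit 4: prefix='01' (no match yet)
Bit 5: prefix='011' -> emit 'd', reset
Bit 6: prefix='1' -> emit 'h', reset
Bit 7: prefix='0' (no match yet)
Bit 8: prefix='01' (no match yet)
Bit 9: prefix='011' -> emit 'd', reset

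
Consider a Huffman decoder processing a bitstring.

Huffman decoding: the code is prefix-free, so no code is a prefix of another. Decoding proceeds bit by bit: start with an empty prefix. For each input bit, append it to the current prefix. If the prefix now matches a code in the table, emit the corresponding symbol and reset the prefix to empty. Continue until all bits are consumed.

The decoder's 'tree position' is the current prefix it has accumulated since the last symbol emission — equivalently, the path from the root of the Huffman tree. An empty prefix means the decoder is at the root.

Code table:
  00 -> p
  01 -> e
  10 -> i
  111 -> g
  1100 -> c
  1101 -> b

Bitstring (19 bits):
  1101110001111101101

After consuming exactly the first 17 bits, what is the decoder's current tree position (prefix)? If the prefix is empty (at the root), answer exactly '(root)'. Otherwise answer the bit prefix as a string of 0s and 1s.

Answer: 11

Derivation:
Bit 0: prefix='1' (no match yet)
Bit 1: prefix='11' (no match yet)
Bit 2: prefix='110' (no match yet)
Bit 3: prefix='1101' -> emit 'b', reset
Bit 4: prefix='1' (no match yet)
Bit 5: prefix='11' (no match yet)
Bit 6: prefix='110' (no match yet)
Bit 7: prefix='1100' -> emit 'c', reset
Bit 8: prefix='0' (no match yet)
Bit 9: prefix='01' -> emit 'e', reset
Bit 10: prefix='1' (no match yet)
Bit 11: prefix='11' (no match yet)
Bit 12: prefix='111' -> emit 'g', reset
Bit 13: prefix='1' (no match yet)
Bit 14: prefix='10' -> emit 'i', reset
Bit 15: prefix='1' (no match yet)
Bit 16: prefix='11' (no match yet)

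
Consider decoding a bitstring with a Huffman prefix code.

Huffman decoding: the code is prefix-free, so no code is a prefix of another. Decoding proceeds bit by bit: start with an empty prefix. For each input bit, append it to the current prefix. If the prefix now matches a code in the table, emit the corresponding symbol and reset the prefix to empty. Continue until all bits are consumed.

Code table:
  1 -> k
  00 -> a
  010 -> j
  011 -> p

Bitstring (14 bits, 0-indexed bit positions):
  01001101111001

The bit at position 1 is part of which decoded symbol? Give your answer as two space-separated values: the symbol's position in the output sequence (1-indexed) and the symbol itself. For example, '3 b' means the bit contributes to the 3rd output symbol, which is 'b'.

Bit 0: prefix='0' (no match yet)
Bit 1: prefix='01' (no match yet)
Bit 2: prefix='010' -> emit 'j', reset
Bit 3: prefix='0' (no match yet)
Bit 4: prefix='01' (no match yet)
Bit 5: prefix='011' -> emit 'p', reset

Answer: 1 j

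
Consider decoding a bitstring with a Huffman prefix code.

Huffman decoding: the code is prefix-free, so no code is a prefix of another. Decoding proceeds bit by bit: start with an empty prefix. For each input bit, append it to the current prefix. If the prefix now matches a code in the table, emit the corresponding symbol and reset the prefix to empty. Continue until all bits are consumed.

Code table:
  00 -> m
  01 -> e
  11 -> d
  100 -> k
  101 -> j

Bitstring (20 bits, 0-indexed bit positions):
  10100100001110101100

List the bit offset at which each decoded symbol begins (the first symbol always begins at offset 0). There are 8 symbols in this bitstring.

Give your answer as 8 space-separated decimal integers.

Answer: 0 3 5 8 10 12 15 17

Derivation:
Bit 0: prefix='1' (no match yet)
Bit 1: prefix='10' (no match yet)
Bit 2: prefix='101' -> emit 'j', reset
Bit 3: prefix='0' (no match yet)
Bit 4: prefix='00' -> emit 'm', reset
Bit 5: prefix='1' (no match yet)
Bit 6: prefix='10' (no match yet)
Bit 7: prefix='100' -> emit 'k', reset
Bit 8: prefix='0' (no match yet)
Bit 9: prefix='00' -> emit 'm', reset
Bit 10: prefix='1' (no match yet)
Bit 11: prefix='11' -> emit 'd', reset
Bit 12: prefix='1' (no match yet)
Bit 13: prefix='10' (no match yet)
Bit 14: prefix='101' -> emit 'j', reset
Bit 15: prefix='0' (no match yet)
Bit 16: prefix='01' -> emit 'e', reset
Bit 17: prefix='1' (no match yet)
Bit 18: prefix='10' (no match yet)
Bit 19: prefix='100' -> emit 'k', reset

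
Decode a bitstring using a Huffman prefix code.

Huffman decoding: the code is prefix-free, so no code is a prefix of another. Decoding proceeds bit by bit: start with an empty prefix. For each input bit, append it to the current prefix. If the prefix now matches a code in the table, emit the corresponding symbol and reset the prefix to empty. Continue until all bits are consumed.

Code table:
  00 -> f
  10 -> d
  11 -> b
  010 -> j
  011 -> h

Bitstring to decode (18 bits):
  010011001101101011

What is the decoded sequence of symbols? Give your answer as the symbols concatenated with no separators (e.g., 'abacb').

Bit 0: prefix='0' (no match yet)
Bit 1: prefix='01' (no match yet)
Bit 2: prefix='010' -> emit 'j', reset
Bit 3: prefix='0' (no match yet)
Bit 4: prefix='01' (no match yet)
Bit 5: prefix='011' -> emit 'h', reset
Bit 6: prefix='0' (no match yet)
Bit 7: prefix='00' -> emit 'f', reset
Bit 8: prefix='1' (no match yet)
Bit 9: prefix='11' -> emit 'b', reset
Bit 10: prefix='0' (no match yet)
Bit 11: prefix='01' (no match yet)
Bit 12: prefix='011' -> emit 'h', reset
Bit 13: prefix='0' (no match yet)
Bit 14: prefix='01' (no match yet)
Bit 15: prefix='010' -> emit 'j', reset
Bit 16: prefix='1' (no match yet)
Bit 17: prefix='11' -> emit 'b', reset

Answer: jhfbhjb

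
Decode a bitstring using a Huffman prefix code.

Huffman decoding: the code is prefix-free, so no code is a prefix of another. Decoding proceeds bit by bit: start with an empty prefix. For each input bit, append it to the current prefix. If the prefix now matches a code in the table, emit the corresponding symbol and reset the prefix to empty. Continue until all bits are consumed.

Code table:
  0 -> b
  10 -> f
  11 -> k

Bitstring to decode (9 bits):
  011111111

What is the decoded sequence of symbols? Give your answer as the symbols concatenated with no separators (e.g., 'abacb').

Answer: bkkkk

Derivation:
Bit 0: prefix='0' -> emit 'b', reset
Bit 1: prefix='1' (no match yet)
Bit 2: prefix='11' -> emit 'k', reset
Bit 3: prefix='1' (no match yet)
Bit 4: prefix='11' -> emit 'k', reset
Bit 5: prefix='1' (no match yet)
Bit 6: prefix='11' -> emit 'k', reset
Bit 7: prefix='1' (no match yet)
Bit 8: prefix='11' -> emit 'k', reset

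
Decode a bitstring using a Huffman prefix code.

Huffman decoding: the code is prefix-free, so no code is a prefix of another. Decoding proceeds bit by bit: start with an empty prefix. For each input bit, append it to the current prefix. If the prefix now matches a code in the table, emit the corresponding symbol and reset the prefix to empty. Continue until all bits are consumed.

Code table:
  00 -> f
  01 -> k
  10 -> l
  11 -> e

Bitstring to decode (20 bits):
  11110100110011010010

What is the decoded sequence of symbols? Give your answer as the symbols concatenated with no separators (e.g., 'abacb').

Bit 0: prefix='1' (no match yet)
Bit 1: prefix='11' -> emit 'e', reset
Bit 2: prefix='1' (no match yet)
Bit 3: prefix='11' -> emit 'e', reset
Bit 4: prefix='0' (no match yet)
Bit 5: prefix='01' -> emit 'k', reset
Bit 6: prefix='0' (no match yet)
Bit 7: prefix='00' -> emit 'f', reset
Bit 8: prefix='1' (no match yet)
Bit 9: prefix='11' -> emit 'e', reset
Bit 10: prefix='0' (no match yet)
Bit 11: prefix='00' -> emit 'f', reset
Bit 12: prefix='1' (no match yet)
Bit 13: prefix='11' -> emit 'e', reset
Bit 14: prefix='0' (no match yet)
Bit 15: prefix='01' -> emit 'k', reset
Bit 16: prefix='0' (no match yet)
Bit 17: prefix='00' -> emit 'f', reset
Bit 18: prefix='1' (no match yet)
Bit 19: prefix='10' -> emit 'l', reset

Answer: eekfefekfl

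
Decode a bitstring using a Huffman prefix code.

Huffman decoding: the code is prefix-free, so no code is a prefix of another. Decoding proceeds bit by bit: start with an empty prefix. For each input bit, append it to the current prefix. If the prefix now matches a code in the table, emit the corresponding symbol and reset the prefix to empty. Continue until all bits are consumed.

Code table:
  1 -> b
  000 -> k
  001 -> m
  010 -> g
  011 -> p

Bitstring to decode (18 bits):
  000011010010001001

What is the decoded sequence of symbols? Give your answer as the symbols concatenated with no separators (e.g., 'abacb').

Bit 0: prefix='0' (no match yet)
Bit 1: prefix='00' (no match yet)
Bit 2: prefix='000' -> emit 'k', reset
Bit 3: prefix='0' (no match yet)
Bit 4: prefix='01' (no match yet)
Bit 5: prefix='011' -> emit 'p', reset
Bit 6: prefix='0' (no match yet)
Bit 7: prefix='01' (no match yet)
Bit 8: prefix='010' -> emit 'g', reset
Bit 9: prefix='0' (no match yet)
Bit 10: prefix='01' (no match yet)
Bit 11: prefix='010' -> emit 'g', reset
Bit 12: prefix='0' (no match yet)
Bit 13: prefix='00' (no match yet)
Bit 14: prefix='001' -> emit 'm', reset
Bit 15: prefix='0' (no match yet)
Bit 16: prefix='00' (no match yet)
Bit 17: prefix='001' -> emit 'm', reset

Answer: kpggmm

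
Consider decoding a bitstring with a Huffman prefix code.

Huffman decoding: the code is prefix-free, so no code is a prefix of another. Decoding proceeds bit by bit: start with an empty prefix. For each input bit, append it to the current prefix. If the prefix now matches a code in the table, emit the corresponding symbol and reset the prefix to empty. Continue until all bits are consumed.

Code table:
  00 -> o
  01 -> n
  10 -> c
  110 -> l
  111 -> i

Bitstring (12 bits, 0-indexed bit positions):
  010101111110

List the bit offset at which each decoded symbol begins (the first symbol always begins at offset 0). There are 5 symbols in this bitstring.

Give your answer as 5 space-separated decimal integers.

Bit 0: prefix='0' (no match yet)
Bit 1: prefix='01' -> emit 'n', reset
Bit 2: prefix='0' (no match yet)
Bit 3: prefix='01' -> emit 'n', reset
Bit 4: prefix='0' (no match yet)
Bit 5: prefix='01' -> emit 'n', reset
Bit 6: prefix='1' (no match yet)
Bit 7: prefix='11' (no match yet)
Bit 8: prefix='111' -> emit 'i', reset
Bit 9: prefix='1' (no match yet)
Bit 10: prefix='11' (no match yet)
Bit 11: prefix='110' -> emit 'l', reset

Answer: 0 2 4 6 9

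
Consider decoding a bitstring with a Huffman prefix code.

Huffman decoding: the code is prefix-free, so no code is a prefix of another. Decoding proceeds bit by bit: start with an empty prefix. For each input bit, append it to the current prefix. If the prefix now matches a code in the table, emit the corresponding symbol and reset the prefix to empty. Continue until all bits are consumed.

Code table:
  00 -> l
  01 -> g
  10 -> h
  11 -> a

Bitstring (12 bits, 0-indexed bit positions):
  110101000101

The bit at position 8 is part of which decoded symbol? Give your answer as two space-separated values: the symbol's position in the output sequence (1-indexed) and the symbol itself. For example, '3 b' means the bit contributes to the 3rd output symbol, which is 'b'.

Bit 0: prefix='1' (no match yet)
Bit 1: prefix='11' -> emit 'a', reset
Bit 2: prefix='0' (no match yet)
Bit 3: prefix='01' -> emit 'g', reset
Bit 4: prefix='0' (no match yet)
Bit 5: prefix='01' -> emit 'g', reset
Bit 6: prefix='0' (no match yet)
Bit 7: prefix='00' -> emit 'l', reset
Bit 8: prefix='0' (no match yet)
Bit 9: prefix='01' -> emit 'g', reset
Bit 10: prefix='0' (no match yet)
Bit 11: prefix='01' -> emit 'g', reset

Answer: 5 g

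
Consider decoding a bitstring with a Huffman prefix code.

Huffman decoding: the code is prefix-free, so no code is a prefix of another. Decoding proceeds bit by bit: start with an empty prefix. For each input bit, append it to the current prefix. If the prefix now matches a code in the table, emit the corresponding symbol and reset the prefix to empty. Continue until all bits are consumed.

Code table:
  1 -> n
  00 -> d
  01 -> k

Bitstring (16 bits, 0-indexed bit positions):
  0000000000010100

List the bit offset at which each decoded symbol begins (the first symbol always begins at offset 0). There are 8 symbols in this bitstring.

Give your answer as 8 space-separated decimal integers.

Answer: 0 2 4 6 8 10 12 14

Derivation:
Bit 0: prefix='0' (no match yet)
Bit 1: prefix='00' -> emit 'd', reset
Bit 2: prefix='0' (no match yet)
Bit 3: prefix='00' -> emit 'd', reset
Bit 4: prefix='0' (no match yet)
Bit 5: prefix='00' -> emit 'd', reset
Bit 6: prefix='0' (no match yet)
Bit 7: prefix='00' -> emit 'd', reset
Bit 8: prefix='0' (no match yet)
Bit 9: prefix='00' -> emit 'd', reset
Bit 10: prefix='0' (no match yet)
Bit 11: prefix='01' -> emit 'k', reset
Bit 12: prefix='0' (no match yet)
Bit 13: prefix='01' -> emit 'k', reset
Bit 14: prefix='0' (no match yet)
Bit 15: prefix='00' -> emit 'd', reset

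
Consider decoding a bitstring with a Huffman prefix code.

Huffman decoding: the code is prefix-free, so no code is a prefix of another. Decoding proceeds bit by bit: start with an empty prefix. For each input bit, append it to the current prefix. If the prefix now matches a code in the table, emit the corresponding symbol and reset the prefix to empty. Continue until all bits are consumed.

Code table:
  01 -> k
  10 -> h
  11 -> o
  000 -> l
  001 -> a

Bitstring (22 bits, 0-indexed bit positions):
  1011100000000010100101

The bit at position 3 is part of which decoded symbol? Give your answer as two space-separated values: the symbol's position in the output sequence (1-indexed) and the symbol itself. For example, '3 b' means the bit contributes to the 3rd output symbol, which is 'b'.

Bit 0: prefix='1' (no match yet)
Bit 1: prefix='10' -> emit 'h', reset
Bit 2: prefix='1' (no match yet)
Bit 3: prefix='11' -> emit 'o', reset
Bit 4: prefix='1' (no match yet)
Bit 5: prefix='10' -> emit 'h', reset
Bit 6: prefix='0' (no match yet)
Bit 7: prefix='00' (no match yet)

Answer: 2 o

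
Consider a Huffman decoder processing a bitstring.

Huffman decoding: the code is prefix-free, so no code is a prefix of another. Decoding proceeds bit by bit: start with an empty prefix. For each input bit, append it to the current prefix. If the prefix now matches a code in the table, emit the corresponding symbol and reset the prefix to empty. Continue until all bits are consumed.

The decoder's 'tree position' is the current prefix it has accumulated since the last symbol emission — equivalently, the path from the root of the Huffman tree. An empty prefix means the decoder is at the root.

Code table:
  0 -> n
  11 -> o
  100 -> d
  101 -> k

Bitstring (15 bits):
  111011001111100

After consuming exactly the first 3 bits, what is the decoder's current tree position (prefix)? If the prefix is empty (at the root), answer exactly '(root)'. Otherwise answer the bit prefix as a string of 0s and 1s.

Bit 0: prefix='1' (no match yet)
Bit 1: prefix='11' -> emit 'o', reset
Bit 2: prefix='1' (no match yet)

Answer: 1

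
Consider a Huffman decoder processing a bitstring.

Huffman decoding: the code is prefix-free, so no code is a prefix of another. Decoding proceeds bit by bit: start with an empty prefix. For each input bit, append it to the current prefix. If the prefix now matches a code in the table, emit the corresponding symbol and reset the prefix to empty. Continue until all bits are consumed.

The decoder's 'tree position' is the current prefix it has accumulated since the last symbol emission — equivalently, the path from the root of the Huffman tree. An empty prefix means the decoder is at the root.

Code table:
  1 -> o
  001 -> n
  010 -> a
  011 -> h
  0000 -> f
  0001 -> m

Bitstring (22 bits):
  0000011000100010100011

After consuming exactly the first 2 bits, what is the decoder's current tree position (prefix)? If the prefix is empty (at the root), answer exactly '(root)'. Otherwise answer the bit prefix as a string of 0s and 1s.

Bit 0: prefix='0' (no match yet)
Bit 1: prefix='00' (no match yet)

Answer: 00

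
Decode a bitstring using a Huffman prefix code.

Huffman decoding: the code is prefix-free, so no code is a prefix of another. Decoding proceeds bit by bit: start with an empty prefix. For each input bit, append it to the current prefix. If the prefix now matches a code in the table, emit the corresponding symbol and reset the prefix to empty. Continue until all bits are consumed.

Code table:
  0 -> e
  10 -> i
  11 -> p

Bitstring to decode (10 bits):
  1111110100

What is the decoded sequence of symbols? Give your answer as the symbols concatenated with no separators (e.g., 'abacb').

Bit 0: prefix='1' (no match yet)
Bit 1: prefix='11' -> emit 'p', reset
Bit 2: prefix='1' (no match yet)
Bit 3: prefix='11' -> emit 'p', reset
Bit 4: prefix='1' (no match yet)
Bit 5: prefix='11' -> emit 'p', reset
Bit 6: prefix='0' -> emit 'e', reset
Bit 7: prefix='1' (no match yet)
Bit 8: prefix='10' -> emit 'i', reset
Bit 9: prefix='0' -> emit 'e', reset

Answer: pppeie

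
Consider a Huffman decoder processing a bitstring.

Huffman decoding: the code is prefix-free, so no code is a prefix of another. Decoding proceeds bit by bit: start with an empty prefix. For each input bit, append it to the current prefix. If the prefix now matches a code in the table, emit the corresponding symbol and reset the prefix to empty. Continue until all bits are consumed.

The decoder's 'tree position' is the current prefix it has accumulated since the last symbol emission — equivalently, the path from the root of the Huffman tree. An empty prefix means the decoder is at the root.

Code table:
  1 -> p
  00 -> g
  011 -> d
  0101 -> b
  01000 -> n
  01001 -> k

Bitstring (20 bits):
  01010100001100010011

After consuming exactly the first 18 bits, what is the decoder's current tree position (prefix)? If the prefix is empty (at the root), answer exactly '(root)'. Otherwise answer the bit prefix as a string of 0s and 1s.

Answer: 0100

Derivation:
Bit 0: prefix='0' (no match yet)
Bit 1: prefix='01' (no match yet)
Bit 2: prefix='010' (no match yet)
Bit 3: prefix='0101' -> emit 'b', reset
Bit 4: prefix='0' (no match yet)
Bit 5: prefix='01' (no match yet)
Bit 6: prefix='010' (no match yet)
Bit 7: prefix='0100' (no match yet)
Bit 8: prefix='01000' -> emit 'n', reset
Bit 9: prefix='0' (no match yet)
Bit 10: prefix='01' (no match yet)
Bit 11: prefix='011' -> emit 'd', reset
Bit 12: prefix='0' (no match yet)
Bit 13: prefix='00' -> emit 'g', reset
Bit 14: prefix='0' (no match yet)
Bit 15: prefix='01' (no match yet)
Bit 16: prefix='010' (no match yet)
Bit 17: prefix='0100' (no match yet)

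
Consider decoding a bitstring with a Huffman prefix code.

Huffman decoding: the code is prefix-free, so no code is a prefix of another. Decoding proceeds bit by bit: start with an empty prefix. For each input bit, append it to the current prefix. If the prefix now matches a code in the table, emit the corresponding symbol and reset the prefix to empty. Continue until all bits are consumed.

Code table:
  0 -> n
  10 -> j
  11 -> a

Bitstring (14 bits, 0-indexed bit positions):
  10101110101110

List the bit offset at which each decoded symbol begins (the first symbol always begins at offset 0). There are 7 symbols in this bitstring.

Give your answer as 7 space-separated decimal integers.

Bit 0: prefix='1' (no match yet)
Bit 1: prefix='10' -> emit 'j', reset
Bit 2: prefix='1' (no match yet)
Bit 3: prefix='10' -> emit 'j', reset
Bit 4: prefix='1' (no match yet)
Bit 5: prefix='11' -> emit 'a', reset
Bit 6: prefix='1' (no match yet)
Bit 7: prefix='10' -> emit 'j', reset
Bit 8: prefix='1' (no match yet)
Bit 9: prefix='10' -> emit 'j', reset
Bit 10: prefix='1' (no match yet)
Bit 11: prefix='11' -> emit 'a', reset
Bit 12: prefix='1' (no match yet)
Bit 13: prefix='10' -> emit 'j', reset

Answer: 0 2 4 6 8 10 12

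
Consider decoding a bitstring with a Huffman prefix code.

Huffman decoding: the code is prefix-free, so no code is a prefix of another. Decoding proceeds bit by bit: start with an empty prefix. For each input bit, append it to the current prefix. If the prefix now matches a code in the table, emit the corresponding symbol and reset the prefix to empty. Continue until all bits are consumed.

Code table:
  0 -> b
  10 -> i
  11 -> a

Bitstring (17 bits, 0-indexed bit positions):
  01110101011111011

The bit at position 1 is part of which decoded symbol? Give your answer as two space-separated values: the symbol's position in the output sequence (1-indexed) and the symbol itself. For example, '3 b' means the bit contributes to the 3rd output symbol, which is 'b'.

Answer: 2 a

Derivation:
Bit 0: prefix='0' -> emit 'b', reset
Bit 1: prefix='1' (no match yet)
Bit 2: prefix='11' -> emit 'a', reset
Bit 3: prefix='1' (no match yet)
Bit 4: prefix='10' -> emit 'i', reset
Bit 5: prefix='1' (no match yet)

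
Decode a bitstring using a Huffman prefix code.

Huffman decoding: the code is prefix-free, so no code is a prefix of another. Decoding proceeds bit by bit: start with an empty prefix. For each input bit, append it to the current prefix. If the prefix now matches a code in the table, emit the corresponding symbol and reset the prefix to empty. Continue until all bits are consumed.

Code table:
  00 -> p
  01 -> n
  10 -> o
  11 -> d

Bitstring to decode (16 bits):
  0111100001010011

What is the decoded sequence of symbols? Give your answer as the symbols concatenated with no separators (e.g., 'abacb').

Bit 0: prefix='0' (no match yet)
Bit 1: prefix='01' -> emit 'n', reset
Bit 2: prefix='1' (no match yet)
Bit 3: prefix='11' -> emit 'd', reset
Bit 4: prefix='1' (no match yet)
Bit 5: prefix='10' -> emit 'o', reset
Bit 6: prefix='0' (no match yet)
Bit 7: prefix='00' -> emit 'p', reset
Bit 8: prefix='0' (no match yet)
Bit 9: prefix='01' -> emit 'n', reset
Bit 10: prefix='0' (no match yet)
Bit 11: prefix='01' -> emit 'n', reset
Bit 12: prefix='0' (no match yet)
Bit 13: prefix='00' -> emit 'p', reset
Bit 14: prefix='1' (no match yet)
Bit 15: prefix='11' -> emit 'd', reset

Answer: ndopnnpd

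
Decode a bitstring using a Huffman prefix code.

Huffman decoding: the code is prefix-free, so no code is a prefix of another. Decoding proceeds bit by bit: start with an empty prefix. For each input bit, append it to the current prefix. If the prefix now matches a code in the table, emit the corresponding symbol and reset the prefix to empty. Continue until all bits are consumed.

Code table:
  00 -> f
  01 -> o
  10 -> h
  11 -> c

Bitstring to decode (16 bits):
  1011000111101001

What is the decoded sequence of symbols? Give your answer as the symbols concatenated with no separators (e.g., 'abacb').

Answer: hcfochho

Derivation:
Bit 0: prefix='1' (no match yet)
Bit 1: prefix='10' -> emit 'h', reset
Bit 2: prefix='1' (no match yet)
Bit 3: prefix='11' -> emit 'c', reset
Bit 4: prefix='0' (no match yet)
Bit 5: prefix='00' -> emit 'f', reset
Bit 6: prefix='0' (no match yet)
Bit 7: prefix='01' -> emit 'o', reset
Bit 8: prefix='1' (no match yet)
Bit 9: prefix='11' -> emit 'c', reset
Bit 10: prefix='1' (no match yet)
Bit 11: prefix='10' -> emit 'h', reset
Bit 12: prefix='1' (no match yet)
Bit 13: prefix='10' -> emit 'h', reset
Bit 14: prefix='0' (no match yet)
Bit 15: prefix='01' -> emit 'o', reset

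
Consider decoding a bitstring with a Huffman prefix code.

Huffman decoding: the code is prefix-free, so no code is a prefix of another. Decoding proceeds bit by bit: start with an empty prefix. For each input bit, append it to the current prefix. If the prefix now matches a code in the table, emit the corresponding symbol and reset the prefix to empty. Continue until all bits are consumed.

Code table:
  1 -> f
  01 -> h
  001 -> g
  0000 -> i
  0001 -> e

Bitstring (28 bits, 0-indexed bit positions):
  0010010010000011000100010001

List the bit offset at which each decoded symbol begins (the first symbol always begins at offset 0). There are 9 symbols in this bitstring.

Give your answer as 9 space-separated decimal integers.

Bit 0: prefix='0' (no match yet)
Bit 1: prefix='00' (no match yet)
Bit 2: prefix='001' -> emit 'g', reset
Bit 3: prefix='0' (no match yet)
Bit 4: prefix='00' (no match yet)
Bit 5: prefix='001' -> emit 'g', reset
Bit 6: prefix='0' (no match yet)
Bit 7: prefix='00' (no match yet)
Bit 8: prefix='001' -> emit 'g', reset
Bit 9: prefix='0' (no match yet)
Bit 10: prefix='00' (no match yet)
Bit 11: prefix='000' (no match yet)
Bit 12: prefix='0000' -> emit 'i', reset
Bit 13: prefix='0' (no match yet)
Bit 14: prefix='01' -> emit 'h', reset
Bit 15: prefix='1' -> emit 'f', reset
Bit 16: prefix='0' (no match yet)
Bit 17: prefix='00' (no match yet)
Bit 18: prefix='000' (no match yet)
Bit 19: prefix='0001' -> emit 'e', reset
Bit 20: prefix='0' (no match yet)
Bit 21: prefix='00' (no match yet)
Bit 22: prefix='000' (no match yet)
Bit 23: prefix='0001' -> emit 'e', reset
Bit 24: prefix='0' (no match yet)
Bit 25: prefix='00' (no match yet)
Bit 26: prefix='000' (no match yet)
Bit 27: prefix='0001' -> emit 'e', reset

Answer: 0 3 6 9 13 15 16 20 24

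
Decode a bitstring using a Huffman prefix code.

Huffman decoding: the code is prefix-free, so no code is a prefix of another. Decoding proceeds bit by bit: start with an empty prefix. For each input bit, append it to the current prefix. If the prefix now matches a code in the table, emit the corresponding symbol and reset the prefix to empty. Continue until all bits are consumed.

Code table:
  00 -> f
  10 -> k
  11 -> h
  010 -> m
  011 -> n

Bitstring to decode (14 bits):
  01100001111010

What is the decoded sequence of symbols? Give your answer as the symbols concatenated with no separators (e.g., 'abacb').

Bit 0: prefix='0' (no match yet)
Bit 1: prefix='01' (no match yet)
Bit 2: prefix='011' -> emit 'n', reset
Bit 3: prefix='0' (no match yet)
Bit 4: prefix='00' -> emit 'f', reset
Bit 5: prefix='0' (no match yet)
Bit 6: prefix='00' -> emit 'f', reset
Bit 7: prefix='1' (no match yet)
Bit 8: prefix='11' -> emit 'h', reset
Bit 9: prefix='1' (no match yet)
Bit 10: prefix='11' -> emit 'h', reset
Bit 11: prefix='0' (no match yet)
Bit 12: prefix='01' (no match yet)
Bit 13: prefix='010' -> emit 'm', reset

Answer: nffhhm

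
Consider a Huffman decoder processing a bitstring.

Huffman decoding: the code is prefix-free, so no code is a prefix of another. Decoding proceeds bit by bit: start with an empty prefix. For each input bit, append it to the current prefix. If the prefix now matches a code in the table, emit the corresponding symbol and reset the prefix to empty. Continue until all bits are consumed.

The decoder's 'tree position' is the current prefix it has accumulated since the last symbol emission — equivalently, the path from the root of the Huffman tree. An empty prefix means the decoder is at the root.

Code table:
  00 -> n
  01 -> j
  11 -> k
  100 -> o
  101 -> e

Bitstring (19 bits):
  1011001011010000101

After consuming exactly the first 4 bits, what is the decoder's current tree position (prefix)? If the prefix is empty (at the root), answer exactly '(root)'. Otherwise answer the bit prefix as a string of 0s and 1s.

Answer: 1

Derivation:
Bit 0: prefix='1' (no match yet)
Bit 1: prefix='10' (no match yet)
Bit 2: prefix='101' -> emit 'e', reset
Bit 3: prefix='1' (no match yet)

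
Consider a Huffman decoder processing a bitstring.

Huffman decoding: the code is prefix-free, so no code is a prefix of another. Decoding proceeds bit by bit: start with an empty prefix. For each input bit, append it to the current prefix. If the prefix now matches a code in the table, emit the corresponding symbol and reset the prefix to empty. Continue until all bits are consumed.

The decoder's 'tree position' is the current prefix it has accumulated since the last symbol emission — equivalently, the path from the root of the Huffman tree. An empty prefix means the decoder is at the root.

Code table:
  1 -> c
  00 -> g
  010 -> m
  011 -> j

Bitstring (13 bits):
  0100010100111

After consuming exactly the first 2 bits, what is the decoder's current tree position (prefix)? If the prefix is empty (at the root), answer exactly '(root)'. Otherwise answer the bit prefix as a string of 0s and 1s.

Answer: 01

Derivation:
Bit 0: prefix='0' (no match yet)
Bit 1: prefix='01' (no match yet)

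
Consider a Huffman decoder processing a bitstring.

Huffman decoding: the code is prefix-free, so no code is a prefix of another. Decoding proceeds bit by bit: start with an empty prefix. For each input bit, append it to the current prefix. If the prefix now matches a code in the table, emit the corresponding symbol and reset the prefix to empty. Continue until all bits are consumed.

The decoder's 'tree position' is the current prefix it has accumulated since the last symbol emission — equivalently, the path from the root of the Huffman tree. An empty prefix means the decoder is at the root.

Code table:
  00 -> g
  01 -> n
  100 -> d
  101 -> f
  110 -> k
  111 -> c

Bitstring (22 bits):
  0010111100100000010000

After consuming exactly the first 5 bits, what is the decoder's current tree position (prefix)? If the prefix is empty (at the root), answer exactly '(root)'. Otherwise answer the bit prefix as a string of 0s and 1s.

Bit 0: prefix='0' (no match yet)
Bit 1: prefix='00' -> emit 'g', reset
Bit 2: prefix='1' (no match yet)
Bit 3: prefix='10' (no match yet)
Bit 4: prefix='101' -> emit 'f', reset

Answer: (root)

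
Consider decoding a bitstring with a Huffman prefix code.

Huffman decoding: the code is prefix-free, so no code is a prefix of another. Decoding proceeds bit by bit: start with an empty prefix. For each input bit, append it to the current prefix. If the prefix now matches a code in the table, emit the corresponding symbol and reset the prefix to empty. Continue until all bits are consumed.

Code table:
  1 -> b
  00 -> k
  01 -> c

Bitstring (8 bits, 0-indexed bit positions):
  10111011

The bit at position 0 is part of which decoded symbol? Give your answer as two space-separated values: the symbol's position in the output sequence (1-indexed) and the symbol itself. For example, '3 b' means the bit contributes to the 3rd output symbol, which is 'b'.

Answer: 1 b

Derivation:
Bit 0: prefix='1' -> emit 'b', reset
Bit 1: prefix='0' (no match yet)
Bit 2: prefix='01' -> emit 'c', reset
Bit 3: prefix='1' -> emit 'b', reset
Bit 4: prefix='1' -> emit 'b', reset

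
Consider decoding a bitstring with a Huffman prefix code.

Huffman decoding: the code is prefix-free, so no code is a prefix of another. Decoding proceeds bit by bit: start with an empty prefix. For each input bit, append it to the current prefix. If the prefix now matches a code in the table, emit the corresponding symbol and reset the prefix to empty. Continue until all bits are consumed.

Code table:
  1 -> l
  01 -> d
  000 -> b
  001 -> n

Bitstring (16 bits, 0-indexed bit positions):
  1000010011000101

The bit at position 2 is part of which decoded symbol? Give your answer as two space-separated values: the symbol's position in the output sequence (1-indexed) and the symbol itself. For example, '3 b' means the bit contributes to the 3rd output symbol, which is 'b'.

Answer: 2 b

Derivation:
Bit 0: prefix='1' -> emit 'l', reset
Bit 1: prefix='0' (no match yet)
Bit 2: prefix='00' (no match yet)
Bit 3: prefix='000' -> emit 'b', reset
Bit 4: prefix='0' (no match yet)
Bit 5: prefix='01' -> emit 'd', reset
Bit 6: prefix='0' (no match yet)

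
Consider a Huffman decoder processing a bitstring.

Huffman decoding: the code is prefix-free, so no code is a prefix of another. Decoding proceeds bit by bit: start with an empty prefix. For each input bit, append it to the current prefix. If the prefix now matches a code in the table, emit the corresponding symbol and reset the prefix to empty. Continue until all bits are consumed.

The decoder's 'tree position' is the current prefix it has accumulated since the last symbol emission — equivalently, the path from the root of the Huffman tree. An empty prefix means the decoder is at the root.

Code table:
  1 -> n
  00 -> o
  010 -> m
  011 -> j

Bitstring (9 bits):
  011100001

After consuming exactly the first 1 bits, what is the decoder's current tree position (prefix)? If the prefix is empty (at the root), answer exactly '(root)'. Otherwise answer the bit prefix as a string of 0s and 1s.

Bit 0: prefix='0' (no match yet)

Answer: 0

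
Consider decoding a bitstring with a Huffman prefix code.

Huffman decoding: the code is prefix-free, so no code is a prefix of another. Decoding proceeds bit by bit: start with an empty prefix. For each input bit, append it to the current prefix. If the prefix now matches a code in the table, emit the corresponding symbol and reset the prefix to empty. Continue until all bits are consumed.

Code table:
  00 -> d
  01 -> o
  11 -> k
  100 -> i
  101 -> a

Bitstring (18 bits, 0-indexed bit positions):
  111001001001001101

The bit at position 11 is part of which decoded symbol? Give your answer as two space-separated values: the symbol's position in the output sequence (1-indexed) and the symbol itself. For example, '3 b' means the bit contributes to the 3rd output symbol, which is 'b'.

Bit 0: prefix='1' (no match yet)
Bit 1: prefix='11' -> emit 'k', reset
Bit 2: prefix='1' (no match yet)
Bit 3: prefix='10' (no match yet)
Bit 4: prefix='100' -> emit 'i', reset
Bit 5: prefix='1' (no match yet)
Bit 6: prefix='10' (no match yet)
Bit 7: prefix='100' -> emit 'i', reset
Bit 8: prefix='1' (no match yet)
Bit 9: prefix='10' (no match yet)
Bit 10: prefix='100' -> emit 'i', reset
Bit 11: prefix='1' (no match yet)
Bit 12: prefix='10' (no match yet)
Bit 13: prefix='100' -> emit 'i', reset
Bit 14: prefix='1' (no match yet)
Bit 15: prefix='11' -> emit 'k', reset

Answer: 5 i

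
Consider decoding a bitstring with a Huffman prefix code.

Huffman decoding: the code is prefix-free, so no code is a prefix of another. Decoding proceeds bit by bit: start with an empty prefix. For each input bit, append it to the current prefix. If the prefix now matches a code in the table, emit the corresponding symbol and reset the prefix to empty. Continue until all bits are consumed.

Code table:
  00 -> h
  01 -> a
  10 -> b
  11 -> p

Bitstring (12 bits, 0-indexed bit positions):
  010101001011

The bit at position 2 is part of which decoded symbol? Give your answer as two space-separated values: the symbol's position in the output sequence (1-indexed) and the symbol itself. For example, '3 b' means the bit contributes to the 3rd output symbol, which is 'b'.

Answer: 2 a

Derivation:
Bit 0: prefix='0' (no match yet)
Bit 1: prefix='01' -> emit 'a', reset
Bit 2: prefix='0' (no match yet)
Bit 3: prefix='01' -> emit 'a', reset
Bit 4: prefix='0' (no match yet)
Bit 5: prefix='01' -> emit 'a', reset
Bit 6: prefix='0' (no match yet)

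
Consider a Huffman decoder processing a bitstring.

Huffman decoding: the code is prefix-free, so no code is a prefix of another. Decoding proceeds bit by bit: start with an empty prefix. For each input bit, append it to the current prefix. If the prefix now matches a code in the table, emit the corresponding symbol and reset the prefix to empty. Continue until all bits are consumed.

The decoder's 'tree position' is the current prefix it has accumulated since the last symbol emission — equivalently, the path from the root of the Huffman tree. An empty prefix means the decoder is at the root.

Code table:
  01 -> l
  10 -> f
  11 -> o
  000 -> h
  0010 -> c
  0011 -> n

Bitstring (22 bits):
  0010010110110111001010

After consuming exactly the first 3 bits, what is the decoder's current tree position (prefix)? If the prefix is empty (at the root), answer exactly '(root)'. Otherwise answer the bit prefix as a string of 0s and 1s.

Bit 0: prefix='0' (no match yet)
Bit 1: prefix='00' (no match yet)
Bit 2: prefix='001' (no match yet)

Answer: 001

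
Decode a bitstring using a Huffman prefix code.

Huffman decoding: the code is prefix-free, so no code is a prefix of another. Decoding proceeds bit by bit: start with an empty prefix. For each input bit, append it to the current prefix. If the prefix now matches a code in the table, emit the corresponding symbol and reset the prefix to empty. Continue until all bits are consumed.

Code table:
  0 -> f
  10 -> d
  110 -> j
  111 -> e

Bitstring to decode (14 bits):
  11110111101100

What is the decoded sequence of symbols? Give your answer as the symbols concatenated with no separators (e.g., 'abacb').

Bit 0: prefix='1' (no match yet)
Bit 1: prefix='11' (no match yet)
Bit 2: prefix='111' -> emit 'e', reset
Bit 3: prefix='1' (no match yet)
Bit 4: prefix='10' -> emit 'd', reset
Bit 5: prefix='1' (no match yet)
Bit 6: prefix='11' (no match yet)
Bit 7: prefix='111' -> emit 'e', reset
Bit 8: prefix='1' (no match yet)
Bit 9: prefix='10' -> emit 'd', reset
Bit 10: prefix='1' (no match yet)
Bit 11: prefix='11' (no match yet)
Bit 12: prefix='110' -> emit 'j', reset
Bit 13: prefix='0' -> emit 'f', reset

Answer: ededjf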